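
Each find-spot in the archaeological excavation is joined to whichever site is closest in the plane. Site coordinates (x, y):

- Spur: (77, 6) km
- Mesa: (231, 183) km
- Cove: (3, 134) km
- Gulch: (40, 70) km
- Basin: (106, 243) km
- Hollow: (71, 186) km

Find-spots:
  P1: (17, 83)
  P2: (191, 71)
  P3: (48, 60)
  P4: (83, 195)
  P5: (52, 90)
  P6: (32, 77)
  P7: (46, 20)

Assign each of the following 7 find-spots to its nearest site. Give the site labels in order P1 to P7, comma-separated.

Gulch, Mesa, Gulch, Hollow, Gulch, Gulch, Spur

P1 → Gulch (d²=698.00)
P2 → Mesa (d²=14144.00)
P3 → Gulch (d²=164.00)
P4 → Hollow (d²=225.00)
P5 → Gulch (d²=544.00)
P6 → Gulch (d²=113.00)
P7 → Spur (d²=1157.00)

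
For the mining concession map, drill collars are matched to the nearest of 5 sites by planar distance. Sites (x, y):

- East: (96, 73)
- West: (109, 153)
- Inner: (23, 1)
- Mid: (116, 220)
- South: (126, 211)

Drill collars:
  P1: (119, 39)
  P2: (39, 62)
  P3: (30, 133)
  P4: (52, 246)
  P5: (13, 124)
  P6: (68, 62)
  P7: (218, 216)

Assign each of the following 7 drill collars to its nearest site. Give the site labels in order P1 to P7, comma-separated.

East, East, West, Mid, East, East, South

P1 → East (d²=1685.00)
P2 → East (d²=3370.00)
P3 → West (d²=6641.00)
P4 → Mid (d²=4772.00)
P5 → East (d²=9490.00)
P6 → East (d²=905.00)
P7 → South (d²=8489.00)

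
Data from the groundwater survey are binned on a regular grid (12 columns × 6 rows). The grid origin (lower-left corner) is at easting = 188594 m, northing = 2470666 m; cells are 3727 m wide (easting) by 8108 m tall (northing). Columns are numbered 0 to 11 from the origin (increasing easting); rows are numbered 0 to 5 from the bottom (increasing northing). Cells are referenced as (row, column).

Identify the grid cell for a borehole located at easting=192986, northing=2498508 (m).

(3, 1)

Column index: ⌊(192986 − 188594) / 3727⌋ = ⌊1.178⌋ = 1
Row offset from origin: ⌊(2498508 − 2470666) / 8108⌋ = ⌊3.434⌋ = 3 → row 3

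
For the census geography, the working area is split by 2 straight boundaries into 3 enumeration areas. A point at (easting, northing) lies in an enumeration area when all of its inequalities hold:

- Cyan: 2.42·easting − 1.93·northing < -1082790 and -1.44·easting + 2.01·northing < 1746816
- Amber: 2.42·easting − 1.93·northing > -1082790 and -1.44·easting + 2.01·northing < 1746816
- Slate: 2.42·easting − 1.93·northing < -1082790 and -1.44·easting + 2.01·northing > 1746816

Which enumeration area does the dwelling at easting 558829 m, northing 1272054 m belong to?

2.42·558829 − 1.93·1272054 = -1102698.040, which is < -1082790
-1.44·558829 + 2.01·1272054 = 1752114.780, which is > 1746816
This sign pattern matches Slate.

Slate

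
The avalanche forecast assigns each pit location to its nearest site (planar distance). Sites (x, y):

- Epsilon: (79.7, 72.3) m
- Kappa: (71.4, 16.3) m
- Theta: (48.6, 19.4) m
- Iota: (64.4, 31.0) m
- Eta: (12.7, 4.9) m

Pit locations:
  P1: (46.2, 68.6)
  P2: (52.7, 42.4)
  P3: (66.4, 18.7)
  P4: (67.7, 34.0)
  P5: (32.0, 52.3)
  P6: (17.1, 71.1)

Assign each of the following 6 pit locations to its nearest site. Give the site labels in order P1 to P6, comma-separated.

P1 → Epsilon (d²=1135.94)
P2 → Iota (d²=266.85)
P3 → Kappa (d²=30.76)
P4 → Iota (d²=19.89)
P5 → Theta (d²=1357.97)
P6 → Theta (d²=3665.14)

Epsilon, Iota, Kappa, Iota, Theta, Theta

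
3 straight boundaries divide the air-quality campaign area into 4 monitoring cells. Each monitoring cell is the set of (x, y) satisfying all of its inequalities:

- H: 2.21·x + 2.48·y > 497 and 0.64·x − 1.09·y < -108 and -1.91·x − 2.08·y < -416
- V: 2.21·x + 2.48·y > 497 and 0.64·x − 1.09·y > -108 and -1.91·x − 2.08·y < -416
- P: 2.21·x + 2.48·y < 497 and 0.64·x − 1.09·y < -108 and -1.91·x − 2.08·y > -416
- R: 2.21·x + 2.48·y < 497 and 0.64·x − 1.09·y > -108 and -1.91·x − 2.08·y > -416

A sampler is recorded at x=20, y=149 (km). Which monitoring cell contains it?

P

2.21·20 + 2.48·149 = 413.720, which is < 497
0.64·20 − 1.09·149 = -149.610, which is < -108
-1.91·20 − 2.08·149 = -348.120, which is > -416
This sign pattern matches P.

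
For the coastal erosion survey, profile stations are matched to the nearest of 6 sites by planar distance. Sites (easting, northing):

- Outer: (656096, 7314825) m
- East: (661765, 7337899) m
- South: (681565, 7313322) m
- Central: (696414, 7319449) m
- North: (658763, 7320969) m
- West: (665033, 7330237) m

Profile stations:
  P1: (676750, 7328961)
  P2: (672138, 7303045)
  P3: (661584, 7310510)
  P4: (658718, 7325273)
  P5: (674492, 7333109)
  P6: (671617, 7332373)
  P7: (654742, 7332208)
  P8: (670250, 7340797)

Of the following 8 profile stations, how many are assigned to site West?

P1 → West
P2 → South
P3 → Outer
P4 → North
P5 → West
P6 → West
P7 → East
P8 → East
3 of the 8 go to West.

3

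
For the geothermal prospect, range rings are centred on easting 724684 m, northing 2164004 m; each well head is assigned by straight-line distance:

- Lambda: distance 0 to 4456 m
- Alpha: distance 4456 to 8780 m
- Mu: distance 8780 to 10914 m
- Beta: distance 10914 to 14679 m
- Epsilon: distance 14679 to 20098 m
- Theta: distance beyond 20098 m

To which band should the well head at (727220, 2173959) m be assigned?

Distance = √((727220−724684)² + (2173959−2164004)²) = √(6431296.000 + 99102025.000) = 10272.941 m.
8780 ≤ 10272.941 < 10914 → Mu.

Mu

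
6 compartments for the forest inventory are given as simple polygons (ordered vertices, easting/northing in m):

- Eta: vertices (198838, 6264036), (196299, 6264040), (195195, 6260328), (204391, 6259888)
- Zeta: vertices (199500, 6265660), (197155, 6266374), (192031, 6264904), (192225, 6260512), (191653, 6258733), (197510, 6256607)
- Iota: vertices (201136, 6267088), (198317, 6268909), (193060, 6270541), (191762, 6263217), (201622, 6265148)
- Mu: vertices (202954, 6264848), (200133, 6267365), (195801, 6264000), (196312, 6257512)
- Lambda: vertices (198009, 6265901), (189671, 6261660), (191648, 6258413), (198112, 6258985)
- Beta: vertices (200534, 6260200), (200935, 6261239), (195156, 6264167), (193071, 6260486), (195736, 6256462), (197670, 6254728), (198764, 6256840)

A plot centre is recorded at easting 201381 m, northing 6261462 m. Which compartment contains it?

Cast a ray rightward from (201381, 6261462). For each polygon, the edges (by vertex number in listed order) whose endpoints lie on opposite sides of northing = 6261462, where each meets that height, and whether that is right or left of the point:
Eta: 2–3 at easting≈195532.3 (left), 4–1 at easting≈202283.9 (right) → 1 crossing.
Zeta: 3–4 at easting≈192183.0 (left), 6–1 at easting≈198577.2 (left) → 0 crossings.
Iota: no edge straddles that height → 0 crossings.
Mu: 3–4 at easting≈196000.9 (left), 4–1 at easting≈199888.3 (left) → 0 crossings.
Lambda: 2–3 at easting≈189791.6 (left), 4–1 at easting≈198075.1 (left) → 0 crossings.
Beta: 2–3 at easting≈200494.9 (left), 3–4 at easting≈193623.8 (left) → 0 crossings.
Only Eta has an odd count, so the point is inside Eta.

Eta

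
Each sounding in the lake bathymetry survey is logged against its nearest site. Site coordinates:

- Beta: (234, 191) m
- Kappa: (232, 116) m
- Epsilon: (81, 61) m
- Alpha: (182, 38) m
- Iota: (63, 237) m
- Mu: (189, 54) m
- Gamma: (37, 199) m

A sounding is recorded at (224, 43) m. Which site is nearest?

Squared distances to each site:
Beta: 22004.000; Kappa: 5393.000; Epsilon: 20773.000; Alpha: 1789.000; Iota: 63557.000; Mu: 1346.000; Gamma: 59305.000.
Minimum at Mu.

Mu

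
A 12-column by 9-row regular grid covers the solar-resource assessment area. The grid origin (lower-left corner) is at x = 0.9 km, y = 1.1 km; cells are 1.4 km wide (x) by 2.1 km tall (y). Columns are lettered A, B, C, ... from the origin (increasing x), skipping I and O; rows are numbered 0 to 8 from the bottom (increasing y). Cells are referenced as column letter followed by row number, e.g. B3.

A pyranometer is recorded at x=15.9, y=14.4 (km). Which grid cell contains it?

Column index: ⌊(15.9 − 0.9) / 1.4⌋ = ⌊10.714⌋ = 10 → column L
Row offset from origin: ⌊(14.4 − 1.1) / 2.1⌋ = ⌊6.333⌋ = 6 → row 6

L6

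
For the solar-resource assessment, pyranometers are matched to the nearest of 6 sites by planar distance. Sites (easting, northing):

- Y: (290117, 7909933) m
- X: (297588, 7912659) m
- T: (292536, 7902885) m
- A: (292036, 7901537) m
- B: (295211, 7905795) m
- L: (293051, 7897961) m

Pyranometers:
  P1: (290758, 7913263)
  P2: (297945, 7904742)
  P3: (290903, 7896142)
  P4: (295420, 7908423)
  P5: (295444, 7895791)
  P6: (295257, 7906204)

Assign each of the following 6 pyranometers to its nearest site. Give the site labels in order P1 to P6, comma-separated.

Y, B, L, B, L, B

P1 → Y (d²=11499781.00)
P2 → B (d²=8583565.00)
P3 → L (d²=7922665.00)
P4 → B (d²=6950065.00)
P5 → L (d²=10435349.00)
P6 → B (d²=169397.00)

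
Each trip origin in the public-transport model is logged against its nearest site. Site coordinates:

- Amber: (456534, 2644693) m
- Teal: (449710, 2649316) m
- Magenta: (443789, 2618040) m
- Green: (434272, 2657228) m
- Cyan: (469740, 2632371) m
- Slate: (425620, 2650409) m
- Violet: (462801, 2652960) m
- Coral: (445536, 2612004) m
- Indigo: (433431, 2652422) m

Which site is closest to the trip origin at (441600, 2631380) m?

Magenta

Squared distances to each site:
Amber: 400260325.000; Teal: 387472196.000; Magenta: 182747321.000; Green: 721818688.000; Cyan: 792841681.000; Slate: 617463241.000; Violet: 915178801.000; Coral: 390921472.000; Indigo: 509498325.000.
Minimum at Magenta.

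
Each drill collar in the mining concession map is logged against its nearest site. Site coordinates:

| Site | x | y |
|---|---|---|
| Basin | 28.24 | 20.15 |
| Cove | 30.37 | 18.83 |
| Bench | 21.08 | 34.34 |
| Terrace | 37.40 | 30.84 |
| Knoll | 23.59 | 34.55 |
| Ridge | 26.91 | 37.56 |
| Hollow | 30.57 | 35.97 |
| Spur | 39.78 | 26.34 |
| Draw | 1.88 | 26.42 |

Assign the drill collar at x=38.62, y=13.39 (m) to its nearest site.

Cove

Squared distances to each site:
Basin: 153.442; Cove: 97.656; Bench: 746.554; Terrace: 305.991; Knoll: 673.646; Ridge: 721.313; Hollow: 574.659; Spur: 169.048; Draw: 1519.608.
Minimum at Cove.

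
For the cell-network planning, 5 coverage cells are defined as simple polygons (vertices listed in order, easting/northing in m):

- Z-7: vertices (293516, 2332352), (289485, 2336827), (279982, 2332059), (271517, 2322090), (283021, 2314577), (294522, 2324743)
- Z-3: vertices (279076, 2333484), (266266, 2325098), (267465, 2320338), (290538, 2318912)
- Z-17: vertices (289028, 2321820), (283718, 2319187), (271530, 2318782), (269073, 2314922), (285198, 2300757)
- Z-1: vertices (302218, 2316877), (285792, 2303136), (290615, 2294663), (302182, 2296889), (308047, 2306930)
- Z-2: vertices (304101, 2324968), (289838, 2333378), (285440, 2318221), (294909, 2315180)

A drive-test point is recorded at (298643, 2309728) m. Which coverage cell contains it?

Z-1

Cast a ray rightward from (298643, 2309728). For each polygon, the edges (by vertex number in listed order) whose endpoints lie on opposite sides of northing = 2309728, where each meets that height, and whether that is right or left of the point:
Z-7: no edge straddles that height → 0 crossings.
Z-3: no edge straddles that height → 0 crossings.
Z-17: 4–5 at easting≈274985.7 (left), 5–1 at easting≈286829.2 (left) → 0 crossings.
Z-1: 1–2 at easting≈293672.1 (left), 5–1 at easting≈306407.4 (right) → 1 crossing.
Z-2: no edge straddles that height → 0 crossings.
Only Z-1 has an odd count, so the point is inside Z-1.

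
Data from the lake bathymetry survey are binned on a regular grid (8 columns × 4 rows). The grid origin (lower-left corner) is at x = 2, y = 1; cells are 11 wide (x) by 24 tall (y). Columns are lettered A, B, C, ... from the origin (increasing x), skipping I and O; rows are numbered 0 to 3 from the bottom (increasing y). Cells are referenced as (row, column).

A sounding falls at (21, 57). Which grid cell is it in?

Column index: ⌊(21 − 2) / 11⌋ = ⌊1.727⌋ = 1 → column B
Row offset from origin: ⌊(57 − 1) / 24⌋ = ⌊2.333⌋ = 2 → row 2

(2, B)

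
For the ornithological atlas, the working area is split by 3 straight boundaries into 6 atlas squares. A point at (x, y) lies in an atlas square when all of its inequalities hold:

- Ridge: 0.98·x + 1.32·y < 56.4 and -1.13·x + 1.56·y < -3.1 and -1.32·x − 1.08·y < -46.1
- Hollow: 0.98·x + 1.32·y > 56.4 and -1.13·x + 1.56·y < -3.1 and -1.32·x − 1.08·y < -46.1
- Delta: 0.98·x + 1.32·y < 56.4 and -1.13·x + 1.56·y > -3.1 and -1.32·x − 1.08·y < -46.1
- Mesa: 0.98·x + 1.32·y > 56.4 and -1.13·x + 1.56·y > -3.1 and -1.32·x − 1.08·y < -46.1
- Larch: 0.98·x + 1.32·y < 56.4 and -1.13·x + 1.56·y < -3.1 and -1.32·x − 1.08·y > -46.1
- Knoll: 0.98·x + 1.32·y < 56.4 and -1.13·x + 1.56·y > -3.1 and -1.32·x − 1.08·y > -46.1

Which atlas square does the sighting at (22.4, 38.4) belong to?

0.98·22.4 + 1.32·38.4 = 72.640, which is > 56.4
-1.13·22.4 + 1.56·38.4 = 34.592, which is > -3.1
-1.32·22.4 − 1.08·38.4 = -71.040, which is < -46.1
This sign pattern matches Mesa.

Mesa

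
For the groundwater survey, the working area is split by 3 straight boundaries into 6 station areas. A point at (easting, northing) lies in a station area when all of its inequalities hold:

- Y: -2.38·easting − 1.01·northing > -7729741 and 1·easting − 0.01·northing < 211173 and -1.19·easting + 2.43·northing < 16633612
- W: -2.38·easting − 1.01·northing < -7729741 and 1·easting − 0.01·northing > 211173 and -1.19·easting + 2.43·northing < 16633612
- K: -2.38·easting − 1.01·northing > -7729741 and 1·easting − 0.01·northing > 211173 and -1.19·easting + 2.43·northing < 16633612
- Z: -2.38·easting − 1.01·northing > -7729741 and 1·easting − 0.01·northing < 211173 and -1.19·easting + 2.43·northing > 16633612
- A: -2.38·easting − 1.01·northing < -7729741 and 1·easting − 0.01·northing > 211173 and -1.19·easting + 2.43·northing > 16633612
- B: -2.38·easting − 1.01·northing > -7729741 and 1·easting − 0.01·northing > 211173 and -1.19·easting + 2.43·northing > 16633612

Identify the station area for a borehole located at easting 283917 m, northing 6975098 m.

K

-2.38·283917 − 1.01·6975098 = -7720571.440, which is > -7729741
1·283917 − 0.01·6975098 = 214166.020, which is > 211173
-1.19·283917 + 2.43·6975098 = 16611626.910, which is < 16633612
This sign pattern matches K.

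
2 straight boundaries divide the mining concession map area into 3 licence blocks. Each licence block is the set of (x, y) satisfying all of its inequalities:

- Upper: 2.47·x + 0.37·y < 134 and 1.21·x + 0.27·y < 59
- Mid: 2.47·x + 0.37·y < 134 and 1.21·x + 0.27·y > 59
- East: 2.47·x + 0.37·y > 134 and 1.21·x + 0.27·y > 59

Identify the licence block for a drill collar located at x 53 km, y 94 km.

East

2.47·53 + 0.37·94 = 165.690, which is > 134
1.21·53 + 0.27·94 = 89.510, which is > 59
This sign pattern matches East.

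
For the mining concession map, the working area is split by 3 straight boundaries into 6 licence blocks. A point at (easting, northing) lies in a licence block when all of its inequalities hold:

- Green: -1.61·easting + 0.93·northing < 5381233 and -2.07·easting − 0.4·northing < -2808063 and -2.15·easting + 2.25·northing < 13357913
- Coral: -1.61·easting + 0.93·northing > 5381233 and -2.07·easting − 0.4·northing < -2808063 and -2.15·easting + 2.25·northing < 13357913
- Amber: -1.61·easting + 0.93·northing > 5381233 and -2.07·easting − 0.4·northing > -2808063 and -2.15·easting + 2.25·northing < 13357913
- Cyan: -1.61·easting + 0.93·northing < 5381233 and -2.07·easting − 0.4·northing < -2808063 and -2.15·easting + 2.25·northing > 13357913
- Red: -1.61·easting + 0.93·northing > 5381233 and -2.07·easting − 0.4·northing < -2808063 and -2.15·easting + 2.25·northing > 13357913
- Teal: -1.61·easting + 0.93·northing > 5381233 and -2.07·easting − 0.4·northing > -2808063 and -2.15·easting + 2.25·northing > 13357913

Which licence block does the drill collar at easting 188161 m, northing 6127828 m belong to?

-1.61·188161 + 0.93·6127828 = 5395940.830, which is > 5381233
-2.07·188161 − 0.4·6127828 = -2840624.470, which is < -2808063
-2.15·188161 + 2.25·6127828 = 13383066.850, which is > 13357913
This sign pattern matches Red.

Red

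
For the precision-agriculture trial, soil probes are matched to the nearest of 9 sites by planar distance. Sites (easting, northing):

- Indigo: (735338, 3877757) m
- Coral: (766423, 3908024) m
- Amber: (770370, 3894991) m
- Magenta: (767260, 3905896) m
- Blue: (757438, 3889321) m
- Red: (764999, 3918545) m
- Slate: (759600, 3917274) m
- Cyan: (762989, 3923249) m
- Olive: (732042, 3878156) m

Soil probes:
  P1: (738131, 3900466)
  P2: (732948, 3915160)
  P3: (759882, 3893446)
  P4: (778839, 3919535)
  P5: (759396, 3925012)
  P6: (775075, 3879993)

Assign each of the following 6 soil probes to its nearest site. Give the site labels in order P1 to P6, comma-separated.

P1 → Blue (d²=496971274.00)
P2 → Slate (d²=714798100.00)
P3 → Blue (d²=22988761.00)
P4 → Red (d²=192525700.00)
P5 → Cyan (d²=16017818.00)
P6 → Amber (d²=247077029.00)

Blue, Slate, Blue, Red, Cyan, Amber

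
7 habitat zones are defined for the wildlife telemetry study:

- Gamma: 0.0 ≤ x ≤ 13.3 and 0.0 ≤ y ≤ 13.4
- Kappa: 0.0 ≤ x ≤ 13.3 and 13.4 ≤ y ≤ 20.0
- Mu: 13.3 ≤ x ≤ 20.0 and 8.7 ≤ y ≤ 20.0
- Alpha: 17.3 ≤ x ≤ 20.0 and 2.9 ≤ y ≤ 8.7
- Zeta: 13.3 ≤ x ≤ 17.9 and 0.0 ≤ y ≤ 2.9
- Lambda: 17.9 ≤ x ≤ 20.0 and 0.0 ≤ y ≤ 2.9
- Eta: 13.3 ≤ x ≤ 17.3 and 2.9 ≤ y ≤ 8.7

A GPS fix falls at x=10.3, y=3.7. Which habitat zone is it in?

Gamma

The point has x = 10.3 and y = 3.7.
Only Gamma satisfies 0.0 ≤ x ≤ 13.3 and 0.0 ≤ y ≤ 13.4.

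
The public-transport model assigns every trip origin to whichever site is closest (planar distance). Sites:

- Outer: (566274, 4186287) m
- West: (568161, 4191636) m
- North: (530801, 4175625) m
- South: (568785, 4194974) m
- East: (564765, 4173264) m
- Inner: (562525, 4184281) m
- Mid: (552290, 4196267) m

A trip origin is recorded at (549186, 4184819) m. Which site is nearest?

Mid

Squared distances to each site:
Outer: 294154768.000; West: 406522114.000; North: 422537861.000; South: 487244826.000; East: 376223266.000; Inner: 178218365.000; Mid: 140691520.000.
Minimum at Mid.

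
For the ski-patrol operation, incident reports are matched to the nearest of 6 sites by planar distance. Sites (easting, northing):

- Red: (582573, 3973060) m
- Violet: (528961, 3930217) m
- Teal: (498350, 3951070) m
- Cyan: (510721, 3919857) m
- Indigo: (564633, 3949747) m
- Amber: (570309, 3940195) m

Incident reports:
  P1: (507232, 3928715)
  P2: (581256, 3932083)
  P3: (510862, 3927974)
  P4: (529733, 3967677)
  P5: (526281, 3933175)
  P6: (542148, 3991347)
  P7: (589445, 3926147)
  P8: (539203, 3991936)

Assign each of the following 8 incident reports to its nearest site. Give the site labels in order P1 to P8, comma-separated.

P1 → Cyan (d²=90637285.00)
P2 → Amber (d²=185641353.00)
P3 → Cyan (d²=65905570.00)
P4 → Teal (d²=1260685138.00)
P5 → Violet (d²=15932164.00)
P6 → Red (d²=1968594994.00)
P7 → Amber (d²=563532800.00)
P8 → Red (d²=2237260276.00)

Cyan, Amber, Cyan, Teal, Violet, Red, Amber, Red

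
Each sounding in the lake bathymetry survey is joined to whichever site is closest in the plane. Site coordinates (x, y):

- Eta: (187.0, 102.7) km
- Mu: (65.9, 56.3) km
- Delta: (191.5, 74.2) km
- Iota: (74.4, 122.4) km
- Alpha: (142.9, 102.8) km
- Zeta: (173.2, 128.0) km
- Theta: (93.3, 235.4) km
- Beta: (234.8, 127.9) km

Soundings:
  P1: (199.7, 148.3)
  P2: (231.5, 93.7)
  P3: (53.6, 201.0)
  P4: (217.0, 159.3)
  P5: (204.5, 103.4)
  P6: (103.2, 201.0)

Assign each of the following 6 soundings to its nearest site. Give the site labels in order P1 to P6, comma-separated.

Zeta, Beta, Theta, Beta, Eta, Theta

P1 → Zeta (d²=1114.34)
P2 → Beta (d²=1180.53)
P3 → Theta (d²=2759.45)
P4 → Beta (d²=1302.80)
P5 → Eta (d²=306.74)
P6 → Theta (d²=1281.37)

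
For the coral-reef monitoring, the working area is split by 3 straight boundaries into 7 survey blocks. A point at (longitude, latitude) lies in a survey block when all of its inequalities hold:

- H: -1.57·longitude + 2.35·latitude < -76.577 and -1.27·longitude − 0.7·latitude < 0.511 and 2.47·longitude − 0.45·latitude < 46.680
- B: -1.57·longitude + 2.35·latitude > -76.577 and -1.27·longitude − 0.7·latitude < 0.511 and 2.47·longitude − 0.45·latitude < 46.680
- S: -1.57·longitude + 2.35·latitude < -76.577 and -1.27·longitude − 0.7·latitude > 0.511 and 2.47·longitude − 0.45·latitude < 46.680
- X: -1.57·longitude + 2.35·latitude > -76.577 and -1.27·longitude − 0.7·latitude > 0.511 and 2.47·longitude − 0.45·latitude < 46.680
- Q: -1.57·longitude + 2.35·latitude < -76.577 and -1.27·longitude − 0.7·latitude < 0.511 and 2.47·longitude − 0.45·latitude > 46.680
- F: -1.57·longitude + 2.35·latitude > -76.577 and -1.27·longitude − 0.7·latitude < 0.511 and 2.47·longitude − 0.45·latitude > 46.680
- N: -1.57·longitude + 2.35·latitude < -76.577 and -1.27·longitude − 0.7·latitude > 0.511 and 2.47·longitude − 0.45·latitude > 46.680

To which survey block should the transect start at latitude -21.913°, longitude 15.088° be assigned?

F

-1.57·15.088 + 2.35·-21.913 = -75.184, which is > -76.577
-1.27·15.088 − 0.7·-21.913 = -3.823, which is < 0.511
2.47·15.088 − 0.45·-21.913 = 47.128, which is > 46.680
This sign pattern matches F.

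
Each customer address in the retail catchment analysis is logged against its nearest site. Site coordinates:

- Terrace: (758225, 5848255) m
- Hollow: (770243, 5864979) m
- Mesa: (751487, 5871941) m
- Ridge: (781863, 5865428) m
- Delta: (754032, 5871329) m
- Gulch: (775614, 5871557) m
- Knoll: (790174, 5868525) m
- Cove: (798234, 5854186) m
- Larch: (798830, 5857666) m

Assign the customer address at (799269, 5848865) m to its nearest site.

Squared distances to each site:
Terrace: 1684982036.000; Hollow: 1102169672.000; Mesa: 2815621300.000; Ridge: 577301805.000; Delta: 2551017465.000; Gulch: 1074485889.000; Knoll: 469234625.000; Cove: 29384266.000; Larch: 77650322.000.
Minimum at Cove.

Cove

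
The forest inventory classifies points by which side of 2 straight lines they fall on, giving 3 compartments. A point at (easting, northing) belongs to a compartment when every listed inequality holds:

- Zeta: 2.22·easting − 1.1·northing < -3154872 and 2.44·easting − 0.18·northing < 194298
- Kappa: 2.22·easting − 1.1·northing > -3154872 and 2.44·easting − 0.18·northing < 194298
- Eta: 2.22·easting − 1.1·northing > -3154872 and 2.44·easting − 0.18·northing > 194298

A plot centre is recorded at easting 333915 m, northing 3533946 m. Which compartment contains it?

Kappa

2.22·333915 − 1.1·3533946 = -3146049.300, which is > -3154872
2.44·333915 − 0.18·3533946 = 178642.320, which is < 194298
This sign pattern matches Kappa.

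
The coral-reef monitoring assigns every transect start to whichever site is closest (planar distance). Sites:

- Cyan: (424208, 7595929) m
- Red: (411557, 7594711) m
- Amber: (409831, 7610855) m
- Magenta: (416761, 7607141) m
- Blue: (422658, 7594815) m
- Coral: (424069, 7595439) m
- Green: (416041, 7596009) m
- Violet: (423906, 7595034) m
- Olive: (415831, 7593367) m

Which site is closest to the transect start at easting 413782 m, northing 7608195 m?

Squared distances to each site:
Cyan: 259156232.000; Red: 186768881.000; Amber: 22686001.000; Magenta: 9985357.000; Blue: 257807776.000; Coral: 268537905.000; Green: 153601677.000; Violet: 275707297.000; Olive: 224067985.000.
Minimum at Magenta.

Magenta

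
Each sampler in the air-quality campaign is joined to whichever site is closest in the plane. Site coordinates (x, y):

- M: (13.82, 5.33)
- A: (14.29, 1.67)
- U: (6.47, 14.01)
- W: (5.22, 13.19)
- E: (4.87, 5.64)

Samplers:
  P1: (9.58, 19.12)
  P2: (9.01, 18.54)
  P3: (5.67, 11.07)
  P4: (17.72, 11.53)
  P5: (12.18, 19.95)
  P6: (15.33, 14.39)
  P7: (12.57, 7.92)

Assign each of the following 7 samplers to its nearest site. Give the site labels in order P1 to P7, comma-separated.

U, U, W, M, U, U, M

P1 → U (d²=35.78)
P2 → U (d²=26.97)
P3 → W (d²=4.70)
P4 → M (d²=53.65)
P5 → U (d²=67.89)
P6 → U (d²=78.64)
P7 → M (d²=8.27)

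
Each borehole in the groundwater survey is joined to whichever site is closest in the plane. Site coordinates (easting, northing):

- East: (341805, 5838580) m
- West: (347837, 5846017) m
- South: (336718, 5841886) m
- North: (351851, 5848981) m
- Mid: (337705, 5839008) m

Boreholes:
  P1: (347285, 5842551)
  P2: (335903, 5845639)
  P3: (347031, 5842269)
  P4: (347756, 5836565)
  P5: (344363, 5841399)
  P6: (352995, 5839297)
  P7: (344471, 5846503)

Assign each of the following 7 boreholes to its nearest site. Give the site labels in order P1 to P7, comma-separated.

P1 → West (d²=12317860.00)
P2 → South (d²=14749234.00)
P3 → West (d²=14697140.00)
P4 → East (d²=39474626.00)
P5 → East (d²=14490125.00)
P6 → West (d²=71763364.00)
P7 → West (d²=11566152.00)

West, South, West, East, East, West, West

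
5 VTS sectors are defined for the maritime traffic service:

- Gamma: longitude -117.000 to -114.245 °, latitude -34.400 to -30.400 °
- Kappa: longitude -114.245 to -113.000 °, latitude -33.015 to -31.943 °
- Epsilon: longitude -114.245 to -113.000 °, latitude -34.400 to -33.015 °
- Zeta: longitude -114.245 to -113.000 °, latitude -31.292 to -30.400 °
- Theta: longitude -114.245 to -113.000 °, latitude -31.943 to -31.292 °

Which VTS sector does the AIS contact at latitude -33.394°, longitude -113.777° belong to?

Epsilon

The point has longitude = -113.777 and latitude = -33.394.
Only Epsilon satisfies -114.245 ≤ longitude ≤ -113.000 and -34.400 ≤ latitude ≤ -33.015.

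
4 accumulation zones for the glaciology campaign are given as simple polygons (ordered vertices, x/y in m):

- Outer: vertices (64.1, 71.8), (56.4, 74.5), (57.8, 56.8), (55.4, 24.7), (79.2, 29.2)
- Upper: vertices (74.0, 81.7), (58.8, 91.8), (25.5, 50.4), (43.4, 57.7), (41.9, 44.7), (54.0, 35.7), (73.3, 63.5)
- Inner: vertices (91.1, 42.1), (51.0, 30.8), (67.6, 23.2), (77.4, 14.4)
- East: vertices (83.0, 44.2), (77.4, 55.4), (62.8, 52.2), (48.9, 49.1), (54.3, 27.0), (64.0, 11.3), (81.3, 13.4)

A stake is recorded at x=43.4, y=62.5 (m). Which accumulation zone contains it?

Upper

Cast a ray rightward from (43.4, 62.5). For each polygon, the edges (by vertex number in listed order) whose endpoints lie on opposite sides of y = 62.5, where each meets that height, and whether that is right or left of the point:
Outer: 2–3 at x≈57.35 (right), 5–1 at x≈67.40 (right) → 2 crossings.
Upper: 2–3 at x≈35.23 (left), 6–7 at x≈72.61 (right) → 1 crossing.
Inner: no edge straddles that height → 0 crossings.
East: no edge straddles that height → 0 crossings.
Only Upper has an odd count, so the point is inside Upper.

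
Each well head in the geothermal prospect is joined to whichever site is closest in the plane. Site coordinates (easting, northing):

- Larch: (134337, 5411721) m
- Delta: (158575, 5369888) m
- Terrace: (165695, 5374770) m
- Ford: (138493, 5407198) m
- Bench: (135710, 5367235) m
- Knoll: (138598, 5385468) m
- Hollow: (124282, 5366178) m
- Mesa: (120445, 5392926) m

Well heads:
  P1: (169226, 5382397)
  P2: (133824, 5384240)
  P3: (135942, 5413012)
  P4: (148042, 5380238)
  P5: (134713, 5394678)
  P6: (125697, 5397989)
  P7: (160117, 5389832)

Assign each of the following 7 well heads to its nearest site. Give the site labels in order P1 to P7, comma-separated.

P1 → Terrace (d²=70639090.00)
P2 → Knoll (d²=24299060.00)
P3 → Larch (d²=4242706.00)
P4 → Knoll (d²=116542036.00)
P5 → Knoll (d²=99917325.00)
P6 → Mesa (d²=53217473.00)
P7 → Terrace (d²=257977928.00)

Terrace, Knoll, Larch, Knoll, Knoll, Mesa, Terrace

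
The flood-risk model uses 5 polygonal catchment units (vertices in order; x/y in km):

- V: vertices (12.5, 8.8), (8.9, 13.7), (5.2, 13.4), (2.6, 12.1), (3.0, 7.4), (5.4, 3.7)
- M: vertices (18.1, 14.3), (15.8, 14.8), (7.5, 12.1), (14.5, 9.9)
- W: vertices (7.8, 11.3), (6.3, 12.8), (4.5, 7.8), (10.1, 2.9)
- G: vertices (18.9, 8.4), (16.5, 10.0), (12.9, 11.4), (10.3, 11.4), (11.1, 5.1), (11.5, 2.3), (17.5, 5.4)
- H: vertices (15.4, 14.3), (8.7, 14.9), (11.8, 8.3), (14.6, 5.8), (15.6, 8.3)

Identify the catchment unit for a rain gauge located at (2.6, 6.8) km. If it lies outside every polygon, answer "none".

none

Cast a ray rightward from (2.6, 6.8). For each polygon, the edges (by vertex number in listed order) whose endpoints lie on opposite sides of y = 6.8, where each meets that height, and whether that is right or left of the point:
V: 5–6 at x≈3.39 (right), 6–1 at x≈9.72 (right) → 2 crossings.
M: no edge straddles that height → 0 crossings.
W: 3–4 at x≈5.64 (right), 4–1 at x≈9.03 (right) → 2 crossings.
G: 4–5 at x≈10.88 (right), 7–1 at x≈18.15 (right) → 2 crossings.
H: 3–4 at x≈13.48 (right), 4–5 at x≈15.00 (right) → 2 crossings.
All counts are even, so the point lies outside every listed polygon.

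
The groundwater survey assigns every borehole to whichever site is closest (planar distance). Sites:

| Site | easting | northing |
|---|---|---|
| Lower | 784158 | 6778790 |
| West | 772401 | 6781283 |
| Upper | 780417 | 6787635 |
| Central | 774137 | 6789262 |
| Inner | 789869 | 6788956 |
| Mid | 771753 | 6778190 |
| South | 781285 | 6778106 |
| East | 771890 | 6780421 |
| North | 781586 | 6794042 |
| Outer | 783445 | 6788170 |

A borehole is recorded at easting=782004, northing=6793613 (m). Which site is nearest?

North

Squared distances to each site:
Lower: 224361045.000; West: 244246509.000; Upper: 38255053.000; Central: 80820890.000; Inner: 83545874.000; Mid: 342951930.000; South: 240984010.000; East: 276321860.000; North: 358765.000; Outer: 31702730.000.
Minimum at North.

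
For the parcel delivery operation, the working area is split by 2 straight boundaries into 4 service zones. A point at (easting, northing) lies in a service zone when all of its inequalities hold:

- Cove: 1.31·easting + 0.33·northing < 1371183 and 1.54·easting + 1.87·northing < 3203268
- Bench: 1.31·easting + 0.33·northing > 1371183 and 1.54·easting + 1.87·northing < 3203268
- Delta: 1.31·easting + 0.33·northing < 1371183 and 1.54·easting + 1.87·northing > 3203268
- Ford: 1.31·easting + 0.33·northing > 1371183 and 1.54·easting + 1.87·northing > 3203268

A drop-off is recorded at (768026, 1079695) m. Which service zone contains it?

Cove

1.31·768026 + 0.33·1079695 = 1362413.410, which is < 1371183
1.54·768026 + 1.87·1079695 = 3201789.690, which is < 3203268
This sign pattern matches Cove.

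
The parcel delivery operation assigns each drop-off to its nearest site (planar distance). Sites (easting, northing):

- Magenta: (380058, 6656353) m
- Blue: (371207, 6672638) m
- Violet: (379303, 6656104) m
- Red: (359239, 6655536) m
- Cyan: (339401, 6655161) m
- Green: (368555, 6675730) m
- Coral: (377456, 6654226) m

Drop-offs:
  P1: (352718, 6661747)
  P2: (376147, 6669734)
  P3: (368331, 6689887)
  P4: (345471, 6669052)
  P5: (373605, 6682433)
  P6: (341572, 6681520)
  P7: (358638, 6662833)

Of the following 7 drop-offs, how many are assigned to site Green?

2

P1 → Red
P2 → Blue
P3 → Green
P4 → Cyan
P5 → Green
P6 → Cyan
P7 → Red
2 of the 7 go to Green.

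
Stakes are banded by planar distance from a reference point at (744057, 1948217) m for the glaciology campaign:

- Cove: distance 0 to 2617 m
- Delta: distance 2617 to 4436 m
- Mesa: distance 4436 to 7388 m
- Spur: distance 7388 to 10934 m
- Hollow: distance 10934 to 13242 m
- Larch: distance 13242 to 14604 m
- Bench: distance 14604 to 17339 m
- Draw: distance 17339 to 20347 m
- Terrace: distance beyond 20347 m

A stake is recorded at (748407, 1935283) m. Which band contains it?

Larch

Distance = √((748407−744057)² + (1935283−1948217)²) = √(18922500.000 + 167288356.000) = 13645.910 m.
13242 ≤ 13645.910 < 14604 → Larch.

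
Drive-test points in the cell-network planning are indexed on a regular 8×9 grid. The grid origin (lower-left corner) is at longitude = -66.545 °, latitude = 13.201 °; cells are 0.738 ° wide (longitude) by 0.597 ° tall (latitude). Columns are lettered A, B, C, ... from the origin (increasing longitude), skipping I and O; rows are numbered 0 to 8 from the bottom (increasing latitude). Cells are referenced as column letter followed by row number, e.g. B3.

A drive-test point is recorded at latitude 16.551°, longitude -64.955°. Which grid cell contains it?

Column index: ⌊(-64.955 − -66.545) / 0.738⌋ = ⌊2.154⌋ = 2 → column C
Row offset from origin: ⌊(16.551 − 13.201) / 0.597⌋ = ⌊5.611⌋ = 5 → row 5

C5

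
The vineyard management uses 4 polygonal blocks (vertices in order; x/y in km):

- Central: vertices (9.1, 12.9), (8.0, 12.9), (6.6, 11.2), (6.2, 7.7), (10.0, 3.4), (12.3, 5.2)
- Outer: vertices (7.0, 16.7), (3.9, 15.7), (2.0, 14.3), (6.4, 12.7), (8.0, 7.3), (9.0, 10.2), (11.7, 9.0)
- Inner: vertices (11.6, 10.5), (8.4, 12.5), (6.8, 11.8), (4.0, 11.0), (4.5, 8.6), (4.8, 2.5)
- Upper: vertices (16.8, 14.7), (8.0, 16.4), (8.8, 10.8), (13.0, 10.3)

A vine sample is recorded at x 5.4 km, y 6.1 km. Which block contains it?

Cast a ray rightward from (5.4, 6.1). For each polygon, the edges (by vertex number in listed order) whose endpoints lie on opposite sides of y = 6.1, where each meets that height, and whether that is right or left of the point:
Central: 4–5 at x≈7.61 (right), 6–1 at x≈11.93 (right) → 2 crossings.
Outer: no edge straddles that height → 0 crossings.
Inner: 5–6 at x≈4.62 (left), 6–1 at x≈7.86 (right) → 1 crossing.
Upper: no edge straddles that height → 0 crossings.
Only Inner has an odd count, so the point is inside Inner.

Inner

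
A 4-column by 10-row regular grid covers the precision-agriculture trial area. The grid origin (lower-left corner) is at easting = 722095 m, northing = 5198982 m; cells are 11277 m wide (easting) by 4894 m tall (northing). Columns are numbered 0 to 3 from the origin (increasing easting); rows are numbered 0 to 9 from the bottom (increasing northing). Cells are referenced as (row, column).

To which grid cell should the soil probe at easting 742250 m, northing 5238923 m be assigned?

Column index: ⌊(742250 − 722095) / 11277⌋ = ⌊1.787⌋ = 1
Row offset from origin: ⌊(5238923 − 5198982) / 4894⌋ = ⌊8.161⌋ = 8 → row 8

(8, 1)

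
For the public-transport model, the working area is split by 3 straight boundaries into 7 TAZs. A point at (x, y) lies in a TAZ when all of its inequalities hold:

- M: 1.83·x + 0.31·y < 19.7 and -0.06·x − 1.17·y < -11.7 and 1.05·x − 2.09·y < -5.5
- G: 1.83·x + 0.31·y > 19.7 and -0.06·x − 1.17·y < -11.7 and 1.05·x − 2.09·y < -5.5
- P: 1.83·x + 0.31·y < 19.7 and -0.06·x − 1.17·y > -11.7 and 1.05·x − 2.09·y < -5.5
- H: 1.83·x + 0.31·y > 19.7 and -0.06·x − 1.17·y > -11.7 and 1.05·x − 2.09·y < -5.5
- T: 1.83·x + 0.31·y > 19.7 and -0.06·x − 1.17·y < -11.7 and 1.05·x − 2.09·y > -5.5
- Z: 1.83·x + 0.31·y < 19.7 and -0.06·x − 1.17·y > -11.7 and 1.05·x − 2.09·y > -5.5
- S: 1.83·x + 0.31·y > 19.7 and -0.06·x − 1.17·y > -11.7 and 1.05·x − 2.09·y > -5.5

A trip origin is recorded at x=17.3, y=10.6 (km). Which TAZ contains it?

T

1.83·17.3 + 0.31·10.6 = 34.945, which is > 19.7
-0.06·17.3 − 1.17·10.6 = -13.440, which is < -11.7
1.05·17.3 − 2.09·10.6 = -3.989, which is > -5.5
This sign pattern matches T.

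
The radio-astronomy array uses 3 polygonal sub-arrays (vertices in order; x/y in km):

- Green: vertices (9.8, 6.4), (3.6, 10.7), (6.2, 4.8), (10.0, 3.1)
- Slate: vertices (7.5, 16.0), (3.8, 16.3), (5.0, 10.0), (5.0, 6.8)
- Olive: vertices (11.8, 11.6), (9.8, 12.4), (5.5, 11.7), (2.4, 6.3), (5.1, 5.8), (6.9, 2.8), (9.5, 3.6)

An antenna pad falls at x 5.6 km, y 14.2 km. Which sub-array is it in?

Cast a ray rightward from (5.6, 14.2). For each polygon, the edges (by vertex number in listed order) whose endpoints lie on opposite sides of y = 14.2, where each meets that height, and whether that is right or left of the point:
Green: no edge straddles that height → 0 crossings.
Slate: 2–3 at x≈4.20 (left), 4–1 at x≈7.01 (right) → 1 crossing.
Olive: no edge straddles that height → 0 crossings.
Only Slate has an odd count, so the point is inside Slate.

Slate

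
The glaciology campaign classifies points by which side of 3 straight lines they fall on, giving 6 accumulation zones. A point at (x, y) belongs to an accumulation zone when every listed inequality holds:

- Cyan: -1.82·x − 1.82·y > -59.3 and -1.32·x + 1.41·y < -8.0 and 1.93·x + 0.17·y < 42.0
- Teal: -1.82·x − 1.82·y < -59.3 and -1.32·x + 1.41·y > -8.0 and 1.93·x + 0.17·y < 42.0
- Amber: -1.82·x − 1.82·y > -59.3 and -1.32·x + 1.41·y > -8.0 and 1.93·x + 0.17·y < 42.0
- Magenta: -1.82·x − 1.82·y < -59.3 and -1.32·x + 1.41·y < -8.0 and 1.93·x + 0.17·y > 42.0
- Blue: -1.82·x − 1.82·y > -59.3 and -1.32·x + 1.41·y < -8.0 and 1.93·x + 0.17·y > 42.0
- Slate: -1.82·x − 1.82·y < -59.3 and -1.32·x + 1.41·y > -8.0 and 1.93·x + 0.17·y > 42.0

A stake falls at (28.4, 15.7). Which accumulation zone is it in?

Magenta

-1.82·28.4 − 1.82·15.7 = -80.262, which is < -59.3
-1.32·28.4 + 1.41·15.7 = -15.351, which is < -8.0
1.93·28.4 + 0.17·15.7 = 57.481, which is > 42.0
This sign pattern matches Magenta.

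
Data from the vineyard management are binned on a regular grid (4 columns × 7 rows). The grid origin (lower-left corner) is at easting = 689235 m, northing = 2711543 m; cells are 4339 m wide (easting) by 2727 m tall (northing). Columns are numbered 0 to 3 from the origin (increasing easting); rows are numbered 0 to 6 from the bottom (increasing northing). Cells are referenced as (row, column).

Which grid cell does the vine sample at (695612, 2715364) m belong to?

(1, 1)

Column index: ⌊(695612 − 689235) / 4339⌋ = ⌊1.470⌋ = 1
Row offset from origin: ⌊(2715364 − 2711543) / 2727⌋ = ⌊1.401⌋ = 1 → row 1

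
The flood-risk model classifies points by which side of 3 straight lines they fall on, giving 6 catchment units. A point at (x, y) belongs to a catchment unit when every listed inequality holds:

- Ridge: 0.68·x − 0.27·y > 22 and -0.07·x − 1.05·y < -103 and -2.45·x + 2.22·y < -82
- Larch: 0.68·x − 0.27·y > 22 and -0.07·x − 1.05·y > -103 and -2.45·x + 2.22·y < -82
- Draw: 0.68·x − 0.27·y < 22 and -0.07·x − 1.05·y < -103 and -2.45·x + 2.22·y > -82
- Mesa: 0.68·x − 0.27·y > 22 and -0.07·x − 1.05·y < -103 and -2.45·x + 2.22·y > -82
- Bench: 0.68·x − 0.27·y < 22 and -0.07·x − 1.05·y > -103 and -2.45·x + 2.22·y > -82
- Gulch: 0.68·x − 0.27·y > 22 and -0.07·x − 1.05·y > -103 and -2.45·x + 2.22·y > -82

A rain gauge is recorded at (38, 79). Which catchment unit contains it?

Bench

0.68·38 − 0.27·79 = 4.510, which is < 22
-0.07·38 − 1.05·79 = -85.610, which is > -103
-2.45·38 + 2.22·79 = 82.280, which is > -82
This sign pattern matches Bench.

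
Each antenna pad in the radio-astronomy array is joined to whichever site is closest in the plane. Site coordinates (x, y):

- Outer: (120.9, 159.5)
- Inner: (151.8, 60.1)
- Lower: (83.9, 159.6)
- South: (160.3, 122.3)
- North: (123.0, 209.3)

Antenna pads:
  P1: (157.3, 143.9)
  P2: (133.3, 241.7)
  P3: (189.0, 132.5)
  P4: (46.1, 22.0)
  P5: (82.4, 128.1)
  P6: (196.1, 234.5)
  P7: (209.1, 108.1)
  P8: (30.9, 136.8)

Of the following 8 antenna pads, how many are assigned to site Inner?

P1 → South
P2 → North
P3 → South
P4 → Inner
P5 → Lower
P6 → North
P7 → South
P8 → Lower
1 of the 8 goes to Inner.

1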